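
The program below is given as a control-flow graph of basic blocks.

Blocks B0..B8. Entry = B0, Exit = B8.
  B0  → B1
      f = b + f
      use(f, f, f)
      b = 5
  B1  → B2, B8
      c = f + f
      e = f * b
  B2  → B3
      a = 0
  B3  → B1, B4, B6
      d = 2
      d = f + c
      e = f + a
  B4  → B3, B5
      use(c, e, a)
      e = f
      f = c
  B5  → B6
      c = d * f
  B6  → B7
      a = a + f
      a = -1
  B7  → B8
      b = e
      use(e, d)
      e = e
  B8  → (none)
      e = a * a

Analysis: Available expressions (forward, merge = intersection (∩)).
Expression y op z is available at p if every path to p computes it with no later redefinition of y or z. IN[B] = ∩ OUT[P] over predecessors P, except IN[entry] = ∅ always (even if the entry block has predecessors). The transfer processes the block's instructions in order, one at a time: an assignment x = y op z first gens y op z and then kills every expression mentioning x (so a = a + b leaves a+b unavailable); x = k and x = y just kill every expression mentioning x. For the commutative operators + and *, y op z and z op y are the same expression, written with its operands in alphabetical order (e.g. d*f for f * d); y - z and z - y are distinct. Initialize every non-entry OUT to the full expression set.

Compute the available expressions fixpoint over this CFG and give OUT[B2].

Answer: {b*f, f+f}

Working:
Fixpoint table:
  B0:  IN={}  OUT={}
  B1:  IN={}  OUT={b*f, f+f}
  B2:  IN={b*f, f+f}  OUT={b*f, f+f}
  B3:  IN={}  OUT={a+f, c+f}
  B4:  IN={a+f, c+f}  OUT={}
  B5:  IN={}  OUT={d*f}
  B6:  IN={}  OUT={}
  B7:  IN={}  OUT={}
  B8:  IN={}  OUT={a*a}

Merge at B2: IN[B2] = OUT[B1] = {b*f, f+f}
Applying B2's transfer function to that IN value gives OUT[B2] (row B2 above).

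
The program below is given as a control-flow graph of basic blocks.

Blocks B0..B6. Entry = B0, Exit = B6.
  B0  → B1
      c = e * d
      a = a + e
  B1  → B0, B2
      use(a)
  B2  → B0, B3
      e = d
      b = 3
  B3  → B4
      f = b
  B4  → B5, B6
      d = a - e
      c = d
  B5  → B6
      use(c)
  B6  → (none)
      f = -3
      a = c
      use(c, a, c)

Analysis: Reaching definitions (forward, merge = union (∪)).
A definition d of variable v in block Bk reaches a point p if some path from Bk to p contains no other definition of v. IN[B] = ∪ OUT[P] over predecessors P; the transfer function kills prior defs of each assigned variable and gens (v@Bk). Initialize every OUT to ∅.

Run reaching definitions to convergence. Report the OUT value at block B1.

Converged values:
  B0:  IN={a@B0, b@B2, c@B0, e@B2}  OUT={a@B0, b@B2, c@B0, e@B2}
  B1:  IN={a@B0, b@B2, c@B0, e@B2}  OUT={a@B0, b@B2, c@B0, e@B2}
  B2:  IN={a@B0, b@B2, c@B0, e@B2}  OUT={a@B0, b@B2, c@B0, e@B2}
  B3:  IN={a@B0, b@B2, c@B0, e@B2}  OUT={a@B0, b@B2, c@B0, e@B2, f@B3}
  B4:  IN={a@B0, b@B2, c@B0, e@B2, f@B3}  OUT={a@B0, b@B2, c@B4, d@B4, e@B2, f@B3}
  B5:  IN={a@B0, b@B2, c@B4, d@B4, e@B2, f@B3}  OUT={a@B0, b@B2, c@B4, d@B4, e@B2, f@B3}
  B6:  IN={a@B0, b@B2, c@B4, d@B4, e@B2, f@B3}  OUT={a@B6, b@B2, c@B4, d@B4, e@B2, f@B6}

Merge at B1: IN[B1] = OUT[B0] = {a@B0, b@B2, c@B0, e@B2}
Applying B1's transfer function to that IN value gives OUT[B1] (row B1 above).

Answer: {a@B0, b@B2, c@B0, e@B2}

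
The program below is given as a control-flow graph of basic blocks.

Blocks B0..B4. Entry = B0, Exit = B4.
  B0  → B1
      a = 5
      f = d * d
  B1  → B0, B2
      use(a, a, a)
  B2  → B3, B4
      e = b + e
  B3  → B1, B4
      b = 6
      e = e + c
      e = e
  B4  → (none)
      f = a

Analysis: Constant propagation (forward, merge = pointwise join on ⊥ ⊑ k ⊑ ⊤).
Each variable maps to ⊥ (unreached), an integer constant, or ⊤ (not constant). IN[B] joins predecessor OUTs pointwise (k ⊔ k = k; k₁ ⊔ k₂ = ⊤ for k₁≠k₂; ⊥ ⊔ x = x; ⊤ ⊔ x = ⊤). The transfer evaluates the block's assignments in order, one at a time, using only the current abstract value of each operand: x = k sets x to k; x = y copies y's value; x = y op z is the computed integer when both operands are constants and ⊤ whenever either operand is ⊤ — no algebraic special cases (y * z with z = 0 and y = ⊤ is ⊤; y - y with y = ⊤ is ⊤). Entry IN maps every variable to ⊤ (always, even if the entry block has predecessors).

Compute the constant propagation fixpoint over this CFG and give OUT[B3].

Answer: {a: 5, b: 6, c: ⊤, d: ⊤, e: ⊤, f: ⊤}

Trace:
Converged values:
  B0:   IN=(all ⊤)   OUT={a:5; rest ⊤}
  B1:   IN={a:5; rest ⊤}   OUT={a:5; rest ⊤}
  B2:   IN={a:5; rest ⊤}   OUT={a:5; rest ⊤}
  B3:   IN={a:5; rest ⊤}   OUT={a:5, b:6; rest ⊤}
  B4:   IN={a:5; rest ⊤}   OUT={a:5, f:5; rest ⊤}

Merge at B3: IN[B3] = OUT[B2] = {a: 5, b: ⊤, c: ⊤, d: ⊤, e: ⊤, f: ⊤}
Applying B3's transfer function to that IN value gives OUT[B3] (row B3 above).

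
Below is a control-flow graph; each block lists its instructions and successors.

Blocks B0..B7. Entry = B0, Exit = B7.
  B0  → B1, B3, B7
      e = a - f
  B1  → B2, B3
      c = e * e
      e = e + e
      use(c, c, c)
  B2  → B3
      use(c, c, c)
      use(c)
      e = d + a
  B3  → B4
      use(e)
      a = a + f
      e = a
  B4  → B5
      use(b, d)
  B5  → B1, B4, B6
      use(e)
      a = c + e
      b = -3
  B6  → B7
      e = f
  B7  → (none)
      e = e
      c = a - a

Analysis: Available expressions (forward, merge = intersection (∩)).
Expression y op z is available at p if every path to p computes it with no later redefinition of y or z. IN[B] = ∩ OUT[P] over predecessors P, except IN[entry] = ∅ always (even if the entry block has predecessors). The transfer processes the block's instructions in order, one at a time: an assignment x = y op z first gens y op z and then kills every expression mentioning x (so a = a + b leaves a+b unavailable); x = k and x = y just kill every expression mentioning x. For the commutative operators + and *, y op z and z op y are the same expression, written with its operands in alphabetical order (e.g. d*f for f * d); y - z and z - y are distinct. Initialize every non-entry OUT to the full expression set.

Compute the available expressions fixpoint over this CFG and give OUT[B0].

Answer: {a-f}

Trace:
Fixpoint table:
  B0: | IN={} | OUT={a-f}
  B1: | IN={} | OUT={}
  B2: | IN={} | OUT={a+d}
  B3: | IN={} | OUT={}
  B4: | IN={} | OUT={}
  B5: | IN={} | OUT={c+e}
  B6: | IN={c+e} | OUT={}
  B7: | IN={} | OUT={a-a}

B0 is the boundary node: IN[B0] = {}
Applying B0's transfer function to that IN value gives OUT[B0] (row B0 above).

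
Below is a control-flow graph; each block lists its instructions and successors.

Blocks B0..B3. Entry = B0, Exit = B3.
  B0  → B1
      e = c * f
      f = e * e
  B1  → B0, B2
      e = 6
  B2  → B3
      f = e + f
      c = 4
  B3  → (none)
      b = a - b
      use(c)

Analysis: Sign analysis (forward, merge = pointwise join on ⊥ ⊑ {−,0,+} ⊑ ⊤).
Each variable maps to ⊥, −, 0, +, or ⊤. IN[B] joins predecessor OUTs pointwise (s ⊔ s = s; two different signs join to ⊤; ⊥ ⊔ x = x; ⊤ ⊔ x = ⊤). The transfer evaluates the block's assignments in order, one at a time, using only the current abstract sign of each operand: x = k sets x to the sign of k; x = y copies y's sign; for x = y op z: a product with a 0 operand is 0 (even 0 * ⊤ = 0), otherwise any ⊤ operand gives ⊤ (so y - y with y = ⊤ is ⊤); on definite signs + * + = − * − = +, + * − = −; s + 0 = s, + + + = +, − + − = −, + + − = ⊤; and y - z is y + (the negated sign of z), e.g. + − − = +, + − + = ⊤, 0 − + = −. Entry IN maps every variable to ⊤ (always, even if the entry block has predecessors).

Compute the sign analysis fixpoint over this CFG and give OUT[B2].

Answer: {a: ⊤, b: ⊤, c: +, d: ⊤, e: +, f: ⊤}

Working:
Converged values:
  B0: | IN=(all ⊤) | OUT=(all ⊤)
  B1: | IN=(all ⊤) | OUT={e:+; rest ⊤}
  B2: | IN={e:+; rest ⊤} | OUT={c:+, e:+; rest ⊤}
  B3: | IN={c:+, e:+; rest ⊤} | OUT={c:+, e:+; rest ⊤}

Merge at B2: IN[B2] = OUT[B1] = {a: ⊤, b: ⊤, c: ⊤, d: ⊤, e: +, f: ⊤}
Applying B2's transfer function to that IN value gives OUT[B2] (row B2 above).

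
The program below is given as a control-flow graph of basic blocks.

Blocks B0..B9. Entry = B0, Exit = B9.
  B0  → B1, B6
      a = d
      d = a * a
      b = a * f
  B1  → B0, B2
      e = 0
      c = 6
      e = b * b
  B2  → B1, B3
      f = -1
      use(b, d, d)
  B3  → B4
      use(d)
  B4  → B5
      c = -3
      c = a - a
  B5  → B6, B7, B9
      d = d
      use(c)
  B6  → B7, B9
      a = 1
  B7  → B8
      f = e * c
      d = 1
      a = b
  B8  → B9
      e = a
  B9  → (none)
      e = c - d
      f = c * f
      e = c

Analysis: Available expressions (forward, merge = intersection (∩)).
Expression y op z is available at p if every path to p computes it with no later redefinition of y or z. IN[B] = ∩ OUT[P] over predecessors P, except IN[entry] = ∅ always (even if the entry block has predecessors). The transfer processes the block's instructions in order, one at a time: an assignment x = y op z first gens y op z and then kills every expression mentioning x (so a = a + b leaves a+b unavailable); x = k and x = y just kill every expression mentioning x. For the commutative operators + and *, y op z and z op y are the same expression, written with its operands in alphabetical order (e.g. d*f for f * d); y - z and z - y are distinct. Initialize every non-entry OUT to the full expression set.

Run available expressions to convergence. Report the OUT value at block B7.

Answer: {c*e}

Derivation:
Fixpoint table:
  B0:  IN={}  OUT={a*a, a*f}
  B1:  IN={a*a}  OUT={a*a, b*b}
  B2:  IN={a*a, b*b}  OUT={a*a, b*b}
  B3:  IN={a*a, b*b}  OUT={a*a, b*b}
  B4:  IN={a*a, b*b}  OUT={a*a, a-a, b*b}
  B5:  IN={a*a, a-a, b*b}  OUT={a*a, a-a, b*b}
  B6:  IN={a*a}  OUT={}
  B7:  IN={}  OUT={c*e}
  B8:  IN={c*e}  OUT={}
  B9:  IN={}  OUT={c-d}

Merge at B7: IN[B7] = OUT[B5] ∩ OUT[B6] = {}
Applying B7's transfer function to that IN value gives OUT[B7] (row B7 above).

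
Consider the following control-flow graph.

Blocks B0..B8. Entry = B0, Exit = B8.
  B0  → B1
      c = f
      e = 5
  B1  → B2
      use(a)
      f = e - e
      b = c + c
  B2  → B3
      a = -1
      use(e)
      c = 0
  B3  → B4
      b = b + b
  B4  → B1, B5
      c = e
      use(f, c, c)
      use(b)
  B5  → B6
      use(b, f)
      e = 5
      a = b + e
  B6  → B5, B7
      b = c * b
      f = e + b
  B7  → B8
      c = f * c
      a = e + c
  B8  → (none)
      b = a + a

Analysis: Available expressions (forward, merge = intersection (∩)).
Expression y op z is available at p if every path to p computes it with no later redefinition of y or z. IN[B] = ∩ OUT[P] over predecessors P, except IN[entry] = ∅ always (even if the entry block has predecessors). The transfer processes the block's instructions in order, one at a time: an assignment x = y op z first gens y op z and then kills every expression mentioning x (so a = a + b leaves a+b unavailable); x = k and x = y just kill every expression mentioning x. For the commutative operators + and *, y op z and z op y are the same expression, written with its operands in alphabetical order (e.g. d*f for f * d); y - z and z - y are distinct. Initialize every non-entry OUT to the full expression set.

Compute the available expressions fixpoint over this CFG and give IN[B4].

Per-block solution:
  B0: | IN={} | OUT={}
  B1: | IN={} | OUT={c+c, e-e}
  B2: | IN={c+c, e-e} | OUT={e-e}
  B3: | IN={e-e} | OUT={e-e}
  B4: | IN={e-e} | OUT={e-e}
  B5: | IN={} | OUT={b+e}
  B6: | IN={b+e} | OUT={b+e}
  B7: | IN={b+e} | OUT={b+e, c+e}
  B8: | IN={b+e, c+e} | OUT={a+a, c+e}

Merge at B4: IN[B4] = OUT[B3] = {e-e}

Answer: {e-e}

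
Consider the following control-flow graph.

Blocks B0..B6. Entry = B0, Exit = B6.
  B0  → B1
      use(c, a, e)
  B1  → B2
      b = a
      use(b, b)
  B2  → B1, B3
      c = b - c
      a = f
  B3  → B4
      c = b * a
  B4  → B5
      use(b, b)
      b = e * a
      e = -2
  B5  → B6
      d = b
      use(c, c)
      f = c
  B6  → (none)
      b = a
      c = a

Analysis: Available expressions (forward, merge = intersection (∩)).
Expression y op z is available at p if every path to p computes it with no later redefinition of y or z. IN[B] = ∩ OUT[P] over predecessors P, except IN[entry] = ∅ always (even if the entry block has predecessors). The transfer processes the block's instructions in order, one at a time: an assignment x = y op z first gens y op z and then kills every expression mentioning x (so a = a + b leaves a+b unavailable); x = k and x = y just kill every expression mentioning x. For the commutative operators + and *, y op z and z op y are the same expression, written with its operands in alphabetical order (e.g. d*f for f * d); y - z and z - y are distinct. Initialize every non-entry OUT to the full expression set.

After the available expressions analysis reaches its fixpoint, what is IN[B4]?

Fixpoint table:
  B0: | IN={} | OUT={}
  B1: | IN={} | OUT={}
  B2: | IN={} | OUT={}
  B3: | IN={} | OUT={a*b}
  B4: | IN={a*b} | OUT={}
  B5: | IN={} | OUT={}
  B6: | IN={} | OUT={}

Merge at B4: IN[B4] = OUT[B3] = {a*b}

Answer: {a*b}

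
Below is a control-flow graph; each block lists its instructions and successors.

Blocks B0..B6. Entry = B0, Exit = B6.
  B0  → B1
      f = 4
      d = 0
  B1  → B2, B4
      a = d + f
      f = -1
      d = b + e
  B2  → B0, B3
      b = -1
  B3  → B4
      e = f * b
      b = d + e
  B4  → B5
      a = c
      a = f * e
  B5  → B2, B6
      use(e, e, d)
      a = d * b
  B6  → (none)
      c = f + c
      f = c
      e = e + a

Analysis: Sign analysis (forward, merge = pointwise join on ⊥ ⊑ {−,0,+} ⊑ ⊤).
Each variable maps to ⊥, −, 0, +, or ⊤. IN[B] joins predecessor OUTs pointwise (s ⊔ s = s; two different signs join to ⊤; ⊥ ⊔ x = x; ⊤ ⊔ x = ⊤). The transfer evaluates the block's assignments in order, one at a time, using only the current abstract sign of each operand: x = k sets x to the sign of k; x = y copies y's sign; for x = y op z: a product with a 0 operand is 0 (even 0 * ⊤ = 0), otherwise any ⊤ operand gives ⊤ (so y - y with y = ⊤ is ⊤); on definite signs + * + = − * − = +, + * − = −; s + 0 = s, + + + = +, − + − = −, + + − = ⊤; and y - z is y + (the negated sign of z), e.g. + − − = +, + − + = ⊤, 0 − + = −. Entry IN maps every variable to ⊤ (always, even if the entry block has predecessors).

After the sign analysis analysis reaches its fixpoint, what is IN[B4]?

Fixpoint table:
  B0:   IN=(all ⊤)   OUT={d:0, f:+; rest ⊤}
  B1:   IN={d:0, f:+; rest ⊤}   OUT={a:+, f:-; rest ⊤}
  B2:   IN={f:-; rest ⊤}   OUT={b:-, f:-; rest ⊤}
  B3:   IN={b:-, f:-; rest ⊤}   OUT={e:+, f:-; rest ⊤}
  B4:   IN={f:-; rest ⊤}   OUT={f:-; rest ⊤}
  B5:   IN={f:-; rest ⊤}   OUT={f:-; rest ⊤}
  B6:   IN={f:-; rest ⊤}   OUT=(all ⊤)

Merge at B4: IN[B4] = OUT[B1] ⊔ OUT[B3] = {a: ⊤, b: ⊤, c: ⊤, d: ⊤, e: ⊤, f: -}

Answer: {a: ⊤, b: ⊤, c: ⊤, d: ⊤, e: ⊤, f: -}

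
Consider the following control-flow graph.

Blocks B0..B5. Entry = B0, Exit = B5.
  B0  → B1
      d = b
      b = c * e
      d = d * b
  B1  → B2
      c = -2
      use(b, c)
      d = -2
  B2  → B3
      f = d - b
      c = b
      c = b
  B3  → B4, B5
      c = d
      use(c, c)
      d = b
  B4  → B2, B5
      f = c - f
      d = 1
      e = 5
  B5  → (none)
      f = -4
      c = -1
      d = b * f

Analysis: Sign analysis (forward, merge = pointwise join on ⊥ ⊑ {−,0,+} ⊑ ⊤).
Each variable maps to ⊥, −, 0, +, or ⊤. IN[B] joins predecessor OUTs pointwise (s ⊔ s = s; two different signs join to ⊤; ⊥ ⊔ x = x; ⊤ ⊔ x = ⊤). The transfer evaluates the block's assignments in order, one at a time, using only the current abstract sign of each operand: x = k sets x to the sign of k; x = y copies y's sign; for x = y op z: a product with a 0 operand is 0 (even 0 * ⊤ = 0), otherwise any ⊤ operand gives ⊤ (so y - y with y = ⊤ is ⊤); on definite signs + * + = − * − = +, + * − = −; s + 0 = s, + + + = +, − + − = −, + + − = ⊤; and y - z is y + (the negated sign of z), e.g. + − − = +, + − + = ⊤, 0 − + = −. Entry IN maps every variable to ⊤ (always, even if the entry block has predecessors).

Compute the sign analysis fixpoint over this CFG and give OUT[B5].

Answer: {a: ⊤, b: ⊤, c: -, d: ⊤, e: ⊤, f: -}

Trace:
Fixpoint table:
  B0:  IN=(all ⊤)  OUT=(all ⊤)
  B1:  IN=(all ⊤)  OUT={c:-, d:-; rest ⊤}
  B2:  IN=(all ⊤)  OUT=(all ⊤)
  B3:  IN=(all ⊤)  OUT=(all ⊤)
  B4:  IN=(all ⊤)  OUT={d:+, e:+; rest ⊤}
  B5:  IN=(all ⊤)  OUT={c:-, f:-; rest ⊤}

Merge at B5: IN[B5] = OUT[B3] ⊔ OUT[B4] = {a: ⊤, b: ⊤, c: ⊤, d: ⊤, e: ⊤, f: ⊤}
Applying B5's transfer function to that IN value gives OUT[B5] (row B5 above).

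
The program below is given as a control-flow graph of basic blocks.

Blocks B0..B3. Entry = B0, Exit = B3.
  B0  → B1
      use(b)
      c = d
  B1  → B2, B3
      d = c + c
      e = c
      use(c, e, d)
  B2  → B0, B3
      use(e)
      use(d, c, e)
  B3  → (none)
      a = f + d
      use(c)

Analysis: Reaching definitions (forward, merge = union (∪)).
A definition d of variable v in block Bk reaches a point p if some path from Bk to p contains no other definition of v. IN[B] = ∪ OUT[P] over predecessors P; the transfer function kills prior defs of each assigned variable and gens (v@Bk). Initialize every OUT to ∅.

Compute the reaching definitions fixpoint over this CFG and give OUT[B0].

Converged values:
  B0:   IN={c@B0, d@B1, e@B1}   OUT={c@B0, d@B1, e@B1}
  B1:   IN={c@B0, d@B1, e@B1}   OUT={c@B0, d@B1, e@B1}
  B2:   IN={c@B0, d@B1, e@B1}   OUT={c@B0, d@B1, e@B1}
  B3:   IN={c@B0, d@B1, e@B1}   OUT={a@B3, c@B0, d@B1, e@B1}

Merge at B0 (entry node, so the boundary value {} is joined with the incoming edge(s)): IN[B0] = {} ⊔ OUT[B2] = {c@B0, d@B1, e@B1}
Applying B0's transfer function to that IN value gives OUT[B0] (row B0 above).

Answer: {c@B0, d@B1, e@B1}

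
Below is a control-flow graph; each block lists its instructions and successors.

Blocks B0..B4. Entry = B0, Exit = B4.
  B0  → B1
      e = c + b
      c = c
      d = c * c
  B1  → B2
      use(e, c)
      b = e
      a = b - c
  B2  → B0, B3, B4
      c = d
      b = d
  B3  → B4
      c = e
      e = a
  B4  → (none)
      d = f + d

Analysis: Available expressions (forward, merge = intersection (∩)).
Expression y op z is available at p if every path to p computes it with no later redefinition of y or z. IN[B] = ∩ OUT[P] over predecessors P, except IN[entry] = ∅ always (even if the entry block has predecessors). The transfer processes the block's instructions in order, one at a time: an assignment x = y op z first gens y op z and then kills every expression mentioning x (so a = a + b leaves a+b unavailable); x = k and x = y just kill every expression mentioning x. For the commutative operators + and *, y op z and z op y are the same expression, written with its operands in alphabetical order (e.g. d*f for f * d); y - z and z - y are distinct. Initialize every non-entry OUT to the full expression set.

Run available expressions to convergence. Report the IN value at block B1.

Converged values:
  B0:   IN={}   OUT={c*c}
  B1:   IN={c*c}   OUT={b-c, c*c}
  B2:   IN={b-c, c*c}   OUT={}
  B3:   IN={}   OUT={}
  B4:   IN={}   OUT={}

Merge at B1: IN[B1] = OUT[B0] = {c*c}

Answer: {c*c}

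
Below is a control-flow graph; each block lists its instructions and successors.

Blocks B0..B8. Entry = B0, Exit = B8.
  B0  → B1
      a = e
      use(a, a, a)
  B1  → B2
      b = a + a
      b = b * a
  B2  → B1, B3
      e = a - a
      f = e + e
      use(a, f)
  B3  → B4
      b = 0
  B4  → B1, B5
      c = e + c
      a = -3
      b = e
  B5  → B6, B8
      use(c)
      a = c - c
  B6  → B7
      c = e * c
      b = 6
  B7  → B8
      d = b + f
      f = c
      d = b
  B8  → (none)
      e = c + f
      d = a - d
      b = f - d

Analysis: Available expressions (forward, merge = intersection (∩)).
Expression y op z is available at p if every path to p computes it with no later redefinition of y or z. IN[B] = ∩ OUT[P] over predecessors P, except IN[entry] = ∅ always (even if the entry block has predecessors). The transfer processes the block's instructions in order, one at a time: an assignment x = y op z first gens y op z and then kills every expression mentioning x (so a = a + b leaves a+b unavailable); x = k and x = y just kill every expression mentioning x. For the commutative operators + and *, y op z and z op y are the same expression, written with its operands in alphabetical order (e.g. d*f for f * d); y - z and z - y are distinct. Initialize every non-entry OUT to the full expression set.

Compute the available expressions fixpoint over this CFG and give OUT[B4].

Converged values:
  B0: | IN={} | OUT={}
  B1: | IN={} | OUT={a+a}
  B2: | IN={a+a} | OUT={a+a, a-a, e+e}
  B3: | IN={a+a, a-a, e+e} | OUT={a+a, a-a, e+e}
  B4: | IN={a+a, a-a, e+e} | OUT={e+e}
  B5: | IN={e+e} | OUT={c-c, e+e}
  B6: | IN={c-c, e+e} | OUT={e+e}
  B7: | IN={e+e} | OUT={e+e}
  B8: | IN={e+e} | OUT={c+f, f-d}

Merge at B4: IN[B4] = OUT[B3] = {a+a, a-a, e+e}
Applying B4's transfer function to that IN value gives OUT[B4] (row B4 above).

Answer: {e+e}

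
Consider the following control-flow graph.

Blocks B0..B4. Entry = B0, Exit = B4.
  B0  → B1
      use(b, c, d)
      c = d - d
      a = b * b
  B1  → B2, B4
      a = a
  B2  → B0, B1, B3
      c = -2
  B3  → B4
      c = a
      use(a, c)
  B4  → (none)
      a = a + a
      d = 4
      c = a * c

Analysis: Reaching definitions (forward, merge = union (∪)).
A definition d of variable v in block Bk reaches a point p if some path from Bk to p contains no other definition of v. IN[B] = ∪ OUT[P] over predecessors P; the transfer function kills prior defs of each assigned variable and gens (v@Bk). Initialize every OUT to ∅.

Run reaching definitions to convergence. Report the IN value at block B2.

Fixpoint table:
  B0:   IN={a@B1, c@B2}   OUT={a@B0, c@B0}
  B1:   IN={a@B0, a@B1, c@B0, c@B2}   OUT={a@B1, c@B0, c@B2}
  B2:   IN={a@B1, c@B0, c@B2}   OUT={a@B1, c@B2}
  B3:   IN={a@B1, c@B2}   OUT={a@B1, c@B3}
  B4:   IN={a@B1, c@B0, c@B2, c@B3}   OUT={a@B4, c@B4, d@B4}

Merge at B2: IN[B2] = OUT[B1] = {a@B1, c@B0, c@B2}

Answer: {a@B1, c@B0, c@B2}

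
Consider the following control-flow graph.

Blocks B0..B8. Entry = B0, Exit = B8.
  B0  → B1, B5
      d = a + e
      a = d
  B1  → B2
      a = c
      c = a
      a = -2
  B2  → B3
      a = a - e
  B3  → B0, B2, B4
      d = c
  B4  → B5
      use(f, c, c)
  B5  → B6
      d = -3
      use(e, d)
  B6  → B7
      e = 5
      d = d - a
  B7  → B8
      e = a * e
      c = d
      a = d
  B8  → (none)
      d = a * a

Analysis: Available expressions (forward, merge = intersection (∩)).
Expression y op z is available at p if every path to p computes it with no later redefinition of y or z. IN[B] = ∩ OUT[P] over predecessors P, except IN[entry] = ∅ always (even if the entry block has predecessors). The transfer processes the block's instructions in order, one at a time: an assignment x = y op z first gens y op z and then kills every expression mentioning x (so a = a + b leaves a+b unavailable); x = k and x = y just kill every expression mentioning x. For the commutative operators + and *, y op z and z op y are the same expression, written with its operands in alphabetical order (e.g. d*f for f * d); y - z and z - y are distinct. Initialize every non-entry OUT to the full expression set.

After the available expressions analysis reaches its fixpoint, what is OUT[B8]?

Answer: {a*a}

Trace:
Converged values:
  B0: | IN={} | OUT={}
  B1: | IN={} | OUT={}
  B2: | IN={} | OUT={}
  B3: | IN={} | OUT={}
  B4: | IN={} | OUT={}
  B5: | IN={} | OUT={}
  B6: | IN={} | OUT={}
  B7: | IN={} | OUT={}
  B8: | IN={} | OUT={a*a}

Merge at B8: IN[B8] = OUT[B7] = {}
Applying B8's transfer function to that IN value gives OUT[B8] (row B8 above).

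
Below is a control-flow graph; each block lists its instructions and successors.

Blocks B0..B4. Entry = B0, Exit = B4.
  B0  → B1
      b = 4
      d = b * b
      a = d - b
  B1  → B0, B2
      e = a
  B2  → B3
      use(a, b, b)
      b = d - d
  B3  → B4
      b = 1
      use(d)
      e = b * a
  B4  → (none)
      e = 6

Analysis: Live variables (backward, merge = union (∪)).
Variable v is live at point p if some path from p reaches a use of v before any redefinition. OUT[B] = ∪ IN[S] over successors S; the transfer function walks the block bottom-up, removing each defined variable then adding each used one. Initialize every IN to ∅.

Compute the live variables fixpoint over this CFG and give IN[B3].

Answer: {a, d}

Working:
Converged values:
  B0:   IN={}   OUT={a, b, d}
  B1:   IN={a, b, d}   OUT={a, b, d}
  B2:   IN={a, b, d}   OUT={a, d}
  B3:   IN={a, d}   OUT={}
  B4:   IN={}   OUT={}

Merge at B3: OUT[B3] = IN[B4] = {}
Applying B3's transfer function to that OUT value gives IN[B3] (row B3 above).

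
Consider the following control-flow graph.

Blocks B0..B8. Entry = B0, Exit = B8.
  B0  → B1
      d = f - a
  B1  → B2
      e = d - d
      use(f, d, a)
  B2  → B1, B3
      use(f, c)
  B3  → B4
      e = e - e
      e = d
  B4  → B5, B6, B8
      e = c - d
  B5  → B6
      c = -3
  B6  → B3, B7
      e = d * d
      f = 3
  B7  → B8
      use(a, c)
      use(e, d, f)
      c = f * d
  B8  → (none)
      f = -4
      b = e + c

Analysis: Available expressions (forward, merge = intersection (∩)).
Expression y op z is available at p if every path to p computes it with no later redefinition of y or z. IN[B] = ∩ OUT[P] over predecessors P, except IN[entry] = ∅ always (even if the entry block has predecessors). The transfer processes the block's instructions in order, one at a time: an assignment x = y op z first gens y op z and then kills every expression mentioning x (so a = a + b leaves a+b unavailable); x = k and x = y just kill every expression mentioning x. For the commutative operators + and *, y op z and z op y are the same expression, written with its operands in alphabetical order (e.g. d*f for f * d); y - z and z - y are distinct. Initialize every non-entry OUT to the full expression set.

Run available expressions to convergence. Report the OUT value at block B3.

Fixpoint table:
  B0:   IN={}   OUT={f-a}
  B1:   IN={f-a}   OUT={d-d, f-a}
  B2:   IN={d-d, f-a}   OUT={d-d, f-a}
  B3:   IN={d-d}   OUT={d-d}
  B4:   IN={d-d}   OUT={c-d, d-d}
  B5:   IN={c-d, d-d}   OUT={d-d}
  B6:   IN={d-d}   OUT={d*d, d-d}
  B7:   IN={d*d, d-d}   OUT={d*d, d*f, d-d}
  B8:   IN={d-d}   OUT={c+e, d-d}

Merge at B3: IN[B3] = OUT[B2] ∩ OUT[B6] = {d-d}
Applying B3's transfer function to that IN value gives OUT[B3] (row B3 above).

Answer: {d-d}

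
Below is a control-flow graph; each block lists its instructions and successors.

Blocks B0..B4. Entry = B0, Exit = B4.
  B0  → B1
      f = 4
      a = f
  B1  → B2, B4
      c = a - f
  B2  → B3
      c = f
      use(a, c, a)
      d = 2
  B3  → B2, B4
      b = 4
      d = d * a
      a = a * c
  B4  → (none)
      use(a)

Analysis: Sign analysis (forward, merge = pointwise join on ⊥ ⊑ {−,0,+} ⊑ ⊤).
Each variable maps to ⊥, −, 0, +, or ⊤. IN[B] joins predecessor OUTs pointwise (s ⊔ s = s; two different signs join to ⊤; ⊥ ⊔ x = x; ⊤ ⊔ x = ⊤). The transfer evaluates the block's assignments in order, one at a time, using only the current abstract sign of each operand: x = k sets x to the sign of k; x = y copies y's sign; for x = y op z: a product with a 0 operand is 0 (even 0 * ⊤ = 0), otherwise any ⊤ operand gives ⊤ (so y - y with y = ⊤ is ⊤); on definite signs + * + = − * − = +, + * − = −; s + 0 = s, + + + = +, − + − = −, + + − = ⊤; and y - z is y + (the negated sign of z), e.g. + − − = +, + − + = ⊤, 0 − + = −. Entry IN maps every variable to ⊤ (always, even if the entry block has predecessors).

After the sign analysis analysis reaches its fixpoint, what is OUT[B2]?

Fixpoint table:
  B0:   IN=(all ⊤)   OUT={a:+, f:+; rest ⊤}
  B1:   IN={a:+, f:+; rest ⊤}   OUT={a:+, f:+; rest ⊤}
  B2:   IN={a:+, f:+; rest ⊤}   OUT={a:+, c:+, d:+, f:+; rest ⊤}
  B3:   IN={a:+, c:+, d:+, f:+; rest ⊤}   OUT={a:+, b:+, c:+, d:+, f:+; rest ⊤}
  B4:   IN={a:+, f:+; rest ⊤}   OUT={a:+, f:+; rest ⊤}

Merge at B2: IN[B2] = OUT[B1] ⊔ OUT[B3] = {a: +, b: ⊤, c: ⊤, d: ⊤, e: ⊤, f: +}
Applying B2's transfer function to that IN value gives OUT[B2] (row B2 above).

Answer: {a: +, b: ⊤, c: +, d: +, e: ⊤, f: +}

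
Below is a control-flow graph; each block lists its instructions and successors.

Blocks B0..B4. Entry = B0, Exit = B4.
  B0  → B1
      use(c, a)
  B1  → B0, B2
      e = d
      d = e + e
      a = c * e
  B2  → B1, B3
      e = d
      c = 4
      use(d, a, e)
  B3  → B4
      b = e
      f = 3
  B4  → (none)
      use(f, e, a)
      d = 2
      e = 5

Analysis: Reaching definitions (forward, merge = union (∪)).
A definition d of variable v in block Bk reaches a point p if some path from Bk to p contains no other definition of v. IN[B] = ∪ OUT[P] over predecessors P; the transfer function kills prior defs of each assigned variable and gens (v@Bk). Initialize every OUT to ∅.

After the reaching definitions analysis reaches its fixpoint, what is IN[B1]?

Answer: {a@B1, c@B2, d@B1, e@B1, e@B2}

Trace:
Converged values:
  B0: | IN={a@B1, c@B2, d@B1, e@B1} | OUT={a@B1, c@B2, d@B1, e@B1}
  B1: | IN={a@B1, c@B2, d@B1, e@B1, e@B2} | OUT={a@B1, c@B2, d@B1, e@B1}
  B2: | IN={a@B1, c@B2, d@B1, e@B1} | OUT={a@B1, c@B2, d@B1, e@B2}
  B3: | IN={a@B1, c@B2, d@B1, e@B2} | OUT={a@B1, b@B3, c@B2, d@B1, e@B2, f@B3}
  B4: | IN={a@B1, b@B3, c@B2, d@B1, e@B2, f@B3} | OUT={a@B1, b@B3, c@B2, d@B4, e@B4, f@B3}

Merge at B1: IN[B1] = OUT[B0] ⊔ OUT[B2] = {a@B1, c@B2, d@B1, e@B1, e@B2}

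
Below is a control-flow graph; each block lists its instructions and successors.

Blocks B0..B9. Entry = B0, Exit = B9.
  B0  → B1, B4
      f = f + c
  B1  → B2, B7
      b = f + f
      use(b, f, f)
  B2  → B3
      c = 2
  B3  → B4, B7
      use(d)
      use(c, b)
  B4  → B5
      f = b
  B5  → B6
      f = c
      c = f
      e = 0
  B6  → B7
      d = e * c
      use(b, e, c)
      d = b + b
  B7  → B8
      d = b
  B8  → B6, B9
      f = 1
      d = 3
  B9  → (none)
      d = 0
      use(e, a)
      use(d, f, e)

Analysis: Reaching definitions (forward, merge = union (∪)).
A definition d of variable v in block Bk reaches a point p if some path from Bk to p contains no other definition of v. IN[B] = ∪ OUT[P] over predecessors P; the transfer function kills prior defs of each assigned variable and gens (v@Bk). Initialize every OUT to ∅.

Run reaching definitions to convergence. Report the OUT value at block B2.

Answer: {b@B1, c@B2, f@B0}

Trace:
Converged values:
  B0:  IN={}  OUT={f@B0}
  B1:  IN={f@B0}  OUT={b@B1, f@B0}
  B2:  IN={b@B1, f@B0}  OUT={b@B1, c@B2, f@B0}
  B3:  IN={b@B1, c@B2, f@B0}  OUT={b@B1, c@B2, f@B0}
  B4:  IN={b@B1, c@B2, f@B0}  OUT={b@B1, c@B2, f@B4}
  B5:  IN={b@B1, c@B2, f@B4}  OUT={b@B1, c@B5, e@B5, f@B5}
  B6:  IN={b@B1, c@B2, c@B5, d@B8, e@B5, f@B5, f@B8}  OUT={b@B1, c@B2, c@B5, d@B6, e@B5, f@B5, f@B8}
  B7:  IN={b@B1, c@B2, c@B5, d@B6, e@B5, f@B0, f@B5, f@B8}  OUT={b@B1, c@B2, c@B5, d@B7, e@B5, f@B0, f@B5, f@B8}
  B8:  IN={b@B1, c@B2, c@B5, d@B7, e@B5, f@B0, f@B5, f@B8}  OUT={b@B1, c@B2, c@B5, d@B8, e@B5, f@B8}
  B9:  IN={b@B1, c@B2, c@B5, d@B8, e@B5, f@B8}  OUT={b@B1, c@B2, c@B5, d@B9, e@B5, f@B8}

Merge at B2: IN[B2] = OUT[B1] = {b@B1, f@B0}
Applying B2's transfer function to that IN value gives OUT[B2] (row B2 above).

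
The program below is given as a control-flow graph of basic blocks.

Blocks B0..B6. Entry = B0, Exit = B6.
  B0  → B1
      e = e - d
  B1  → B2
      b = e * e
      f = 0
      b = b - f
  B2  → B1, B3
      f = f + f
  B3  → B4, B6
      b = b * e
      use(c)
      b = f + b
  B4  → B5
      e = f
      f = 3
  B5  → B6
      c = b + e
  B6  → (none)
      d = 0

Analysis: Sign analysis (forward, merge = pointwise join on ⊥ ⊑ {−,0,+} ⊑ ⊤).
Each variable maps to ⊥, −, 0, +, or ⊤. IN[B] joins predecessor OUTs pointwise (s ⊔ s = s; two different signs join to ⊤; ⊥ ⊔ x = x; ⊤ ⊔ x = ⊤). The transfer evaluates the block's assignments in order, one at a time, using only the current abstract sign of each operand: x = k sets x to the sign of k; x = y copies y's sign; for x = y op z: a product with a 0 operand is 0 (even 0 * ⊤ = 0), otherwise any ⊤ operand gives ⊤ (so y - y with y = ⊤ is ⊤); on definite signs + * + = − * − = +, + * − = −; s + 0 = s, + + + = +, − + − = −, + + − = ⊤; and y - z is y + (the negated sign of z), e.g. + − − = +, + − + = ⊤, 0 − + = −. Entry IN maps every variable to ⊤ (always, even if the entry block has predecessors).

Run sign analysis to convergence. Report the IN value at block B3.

Answer: {a: ⊤, b: ⊤, c: ⊤, d: ⊤, e: ⊤, f: 0}

Derivation:
Fixpoint table:
  B0: | IN=(all ⊤) | OUT=(all ⊤)
  B1: | IN=(all ⊤) | OUT={f:0; rest ⊤}
  B2: | IN={f:0; rest ⊤} | OUT={f:0; rest ⊤}
  B3: | IN={f:0; rest ⊤} | OUT={f:0; rest ⊤}
  B4: | IN={f:0; rest ⊤} | OUT={e:0, f:+; rest ⊤}
  B5: | IN={e:0, f:+; rest ⊤} | OUT={e:0, f:+; rest ⊤}
  B6: | IN=(all ⊤) | OUT={d:0; rest ⊤}

Merge at B3: IN[B3] = OUT[B2] = {a: ⊤, b: ⊤, c: ⊤, d: ⊤, e: ⊤, f: 0}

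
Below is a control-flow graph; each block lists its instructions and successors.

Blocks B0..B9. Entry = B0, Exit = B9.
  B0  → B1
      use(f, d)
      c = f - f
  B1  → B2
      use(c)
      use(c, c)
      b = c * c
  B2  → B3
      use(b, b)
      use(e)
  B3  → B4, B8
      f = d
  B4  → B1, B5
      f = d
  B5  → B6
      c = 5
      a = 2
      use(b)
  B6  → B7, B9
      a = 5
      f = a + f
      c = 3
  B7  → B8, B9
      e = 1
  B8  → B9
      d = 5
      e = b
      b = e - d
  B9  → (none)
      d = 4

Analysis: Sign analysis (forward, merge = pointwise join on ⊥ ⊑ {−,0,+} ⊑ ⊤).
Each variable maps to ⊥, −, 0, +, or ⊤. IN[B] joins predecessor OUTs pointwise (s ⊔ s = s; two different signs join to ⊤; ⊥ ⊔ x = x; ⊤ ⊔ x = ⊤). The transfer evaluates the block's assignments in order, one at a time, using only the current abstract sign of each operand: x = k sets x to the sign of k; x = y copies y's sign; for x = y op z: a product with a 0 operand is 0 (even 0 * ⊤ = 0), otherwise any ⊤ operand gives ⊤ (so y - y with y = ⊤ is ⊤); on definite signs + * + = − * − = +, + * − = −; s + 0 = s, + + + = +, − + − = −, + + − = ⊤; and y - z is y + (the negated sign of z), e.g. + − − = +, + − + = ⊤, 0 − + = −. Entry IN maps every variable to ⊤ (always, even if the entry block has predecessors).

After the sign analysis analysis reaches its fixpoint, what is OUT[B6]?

Fixpoint table:
  B0:   IN=(all ⊤)   OUT=(all ⊤)
  B1:   IN=(all ⊤)   OUT=(all ⊤)
  B2:   IN=(all ⊤)   OUT=(all ⊤)
  B3:   IN=(all ⊤)   OUT=(all ⊤)
  B4:   IN=(all ⊤)   OUT=(all ⊤)
  B5:   IN=(all ⊤)   OUT={a:+, c:+; rest ⊤}
  B6:   IN={a:+, c:+; rest ⊤}   OUT={a:+, c:+; rest ⊤}
  B7:   IN={a:+, c:+; rest ⊤}   OUT={a:+, c:+, e:+; rest ⊤}
  B8:   IN=(all ⊤)   OUT={d:+; rest ⊤}
  B9:   IN=(all ⊤)   OUT={d:+; rest ⊤}

Merge at B6: IN[B6] = OUT[B5] = {a: +, b: ⊤, c: +, d: ⊤, e: ⊤, f: ⊤}
Applying B6's transfer function to that IN value gives OUT[B6] (row B6 above).

Answer: {a: +, b: ⊤, c: +, d: ⊤, e: ⊤, f: ⊤}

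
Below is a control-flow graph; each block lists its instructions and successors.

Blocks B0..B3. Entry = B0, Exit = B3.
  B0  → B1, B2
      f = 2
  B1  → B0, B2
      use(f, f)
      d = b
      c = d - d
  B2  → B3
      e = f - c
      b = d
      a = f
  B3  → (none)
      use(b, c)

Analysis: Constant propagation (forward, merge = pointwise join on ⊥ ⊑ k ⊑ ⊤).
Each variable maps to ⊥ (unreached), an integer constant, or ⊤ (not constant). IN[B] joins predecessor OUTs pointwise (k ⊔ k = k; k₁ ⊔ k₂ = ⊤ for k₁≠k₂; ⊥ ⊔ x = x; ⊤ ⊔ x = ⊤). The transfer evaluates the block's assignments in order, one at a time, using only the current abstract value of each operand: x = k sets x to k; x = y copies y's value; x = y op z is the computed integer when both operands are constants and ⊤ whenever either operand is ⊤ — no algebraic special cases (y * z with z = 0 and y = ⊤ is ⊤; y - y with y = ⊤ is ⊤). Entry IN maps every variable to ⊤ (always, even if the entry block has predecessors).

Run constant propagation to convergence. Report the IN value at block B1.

Answer: {a: ⊤, b: ⊤, c: ⊤, d: ⊤, e: ⊤, f: 2}

Working:
Fixpoint table:
  B0:  IN=(all ⊤)  OUT={f:2; rest ⊤}
  B1:  IN={f:2; rest ⊤}  OUT={f:2; rest ⊤}
  B2:  IN={f:2; rest ⊤}  OUT={a:2, f:2; rest ⊤}
  B3:  IN={a:2, f:2; rest ⊤}  OUT={a:2, f:2; rest ⊤}

Merge at B1: IN[B1] = OUT[B0] = {a: ⊤, b: ⊤, c: ⊤, d: ⊤, e: ⊤, f: 2}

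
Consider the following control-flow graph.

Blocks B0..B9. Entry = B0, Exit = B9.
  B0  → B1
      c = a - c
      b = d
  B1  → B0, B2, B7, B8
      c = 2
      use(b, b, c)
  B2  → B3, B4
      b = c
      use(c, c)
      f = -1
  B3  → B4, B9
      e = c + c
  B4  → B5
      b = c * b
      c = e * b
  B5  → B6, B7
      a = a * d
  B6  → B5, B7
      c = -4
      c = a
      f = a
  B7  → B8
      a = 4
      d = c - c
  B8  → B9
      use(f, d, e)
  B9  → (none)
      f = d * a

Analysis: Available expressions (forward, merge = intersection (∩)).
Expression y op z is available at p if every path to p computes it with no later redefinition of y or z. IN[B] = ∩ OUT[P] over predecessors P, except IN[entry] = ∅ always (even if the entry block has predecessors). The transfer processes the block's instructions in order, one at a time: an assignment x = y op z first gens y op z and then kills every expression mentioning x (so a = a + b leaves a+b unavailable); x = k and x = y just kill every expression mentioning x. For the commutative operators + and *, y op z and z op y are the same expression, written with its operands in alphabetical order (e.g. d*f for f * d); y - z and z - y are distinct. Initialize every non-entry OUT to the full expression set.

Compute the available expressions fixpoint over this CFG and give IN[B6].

Answer: {b*e}

Trace:
Converged values:
  B0:  IN={}  OUT={}
  B1:  IN={}  OUT={}
  B2:  IN={}  OUT={}
  B3:  IN={}  OUT={c+c}
  B4:  IN={}  OUT={b*e}
  B5:  IN={b*e}  OUT={b*e}
  B6:  IN={b*e}  OUT={b*e}
  B7:  IN={}  OUT={c-c}
  B8:  IN={}  OUT={}
  B9:  IN={}  OUT={a*d}

Merge at B6: IN[B6] = OUT[B5] = {b*e}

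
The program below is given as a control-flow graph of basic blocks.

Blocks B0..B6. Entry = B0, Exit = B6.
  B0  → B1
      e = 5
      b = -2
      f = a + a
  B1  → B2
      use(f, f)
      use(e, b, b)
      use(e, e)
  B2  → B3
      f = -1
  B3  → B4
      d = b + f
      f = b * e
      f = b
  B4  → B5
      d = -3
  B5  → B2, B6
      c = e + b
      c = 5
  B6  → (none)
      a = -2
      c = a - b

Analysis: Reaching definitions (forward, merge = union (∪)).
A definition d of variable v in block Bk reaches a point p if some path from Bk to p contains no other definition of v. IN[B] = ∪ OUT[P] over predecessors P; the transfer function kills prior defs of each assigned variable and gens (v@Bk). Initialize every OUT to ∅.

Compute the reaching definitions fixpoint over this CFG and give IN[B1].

Answer: {b@B0, e@B0, f@B0}

Derivation:
Converged values:
  B0:  IN={}  OUT={b@B0, e@B0, f@B0}
  B1:  IN={b@B0, e@B0, f@B0}  OUT={b@B0, e@B0, f@B0}
  B2:  IN={b@B0, c@B5, d@B4, e@B0, f@B0, f@B3}  OUT={b@B0, c@B5, d@B4, e@B0, f@B2}
  B3:  IN={b@B0, c@B5, d@B4, e@B0, f@B2}  OUT={b@B0, c@B5, d@B3, e@B0, f@B3}
  B4:  IN={b@B0, c@B5, d@B3, e@B0, f@B3}  OUT={b@B0, c@B5, d@B4, e@B0, f@B3}
  B5:  IN={b@B0, c@B5, d@B4, e@B0, f@B3}  OUT={b@B0, c@B5, d@B4, e@B0, f@B3}
  B6:  IN={b@B0, c@B5, d@B4, e@B0, f@B3}  OUT={a@B6, b@B0, c@B6, d@B4, e@B0, f@B3}

Merge at B1: IN[B1] = OUT[B0] = {b@B0, e@B0, f@B0}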